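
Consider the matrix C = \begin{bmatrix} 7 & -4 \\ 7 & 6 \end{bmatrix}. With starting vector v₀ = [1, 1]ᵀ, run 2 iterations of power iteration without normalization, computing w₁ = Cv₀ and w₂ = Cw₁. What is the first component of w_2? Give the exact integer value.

w1 = Cv₀ = (3, 13)
w2 = Cw1 = (-31, 99)
The requested component of w2 is -31.

-31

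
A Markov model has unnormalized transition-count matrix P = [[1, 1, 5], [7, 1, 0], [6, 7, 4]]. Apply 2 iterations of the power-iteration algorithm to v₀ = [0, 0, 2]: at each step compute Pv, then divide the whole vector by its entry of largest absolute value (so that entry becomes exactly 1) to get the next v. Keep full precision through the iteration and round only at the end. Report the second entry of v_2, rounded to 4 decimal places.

0.7609

Pv0 = (10.00000, 0.00000, 8.00000); divide by 10.00000 → v1 = (1.00000, 0.00000, 0.80000)
Pv1 = (5.00000, 7.00000, 9.20000); divide by 9.20000 → v2 = (0.54348, 0.76087, 1.00000)
Requested entry of v2: 70/92 = 0.7609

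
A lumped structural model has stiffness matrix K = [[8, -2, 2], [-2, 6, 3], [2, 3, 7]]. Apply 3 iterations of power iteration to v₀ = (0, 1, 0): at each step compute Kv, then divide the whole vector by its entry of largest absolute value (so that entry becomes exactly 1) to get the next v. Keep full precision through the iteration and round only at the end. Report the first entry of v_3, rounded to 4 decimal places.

Kv0 = (-2.00000, 6.00000, 3.00000); divide by 6.00000 → v1 = (-0.33333, 1.00000, 0.50000)
Kv1 = (-3.66667, 8.16667, 5.83333); divide by 8.16667 → v2 = (-0.44898, 1.00000, 0.71429)
Kv2 = (-4.16327, 9.04082, 7.10204); divide by 9.04082 → v3 = (-0.46050, 1.00000, 0.78555)
Requested entry of v3: -204/443 = -0.4605

-0.4605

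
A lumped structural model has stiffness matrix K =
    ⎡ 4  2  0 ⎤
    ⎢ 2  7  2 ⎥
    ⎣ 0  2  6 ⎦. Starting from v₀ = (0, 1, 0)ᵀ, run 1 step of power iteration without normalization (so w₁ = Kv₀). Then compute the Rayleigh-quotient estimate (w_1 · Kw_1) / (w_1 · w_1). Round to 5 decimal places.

w1 = Kv₀ = (4·0 + 2·1 + 0·0; 2·0 + 7·1 + 2·0; 0·0 + 2·1 + 6·0) = (2, 7, 2)
Kw1 = (22, 57, 26)
w1·Kw1 = 2·22 + 7·57 + 2·26 = 495; w1·w1 = 2·2 + 7·7 + 2·2 = 57
λ ≈ 495/57 = 8.68421

λ ≈ 8.68421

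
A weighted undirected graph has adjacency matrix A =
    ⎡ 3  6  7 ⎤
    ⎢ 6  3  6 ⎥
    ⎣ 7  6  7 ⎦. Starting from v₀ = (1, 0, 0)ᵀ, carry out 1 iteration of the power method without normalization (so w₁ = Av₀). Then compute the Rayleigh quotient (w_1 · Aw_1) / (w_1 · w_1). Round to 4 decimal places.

w1 = Av₀ = (3, 6, 7)
Aw1 = (94, 78, 106)
w1·Aw1 = 3·94 + 6·78 + 7·106 = 1492; w1·w1 = 3·3 + 6·6 + 7·7 = 94
λ ≈ 1492/94 = 15.8723

λ ≈ 15.8723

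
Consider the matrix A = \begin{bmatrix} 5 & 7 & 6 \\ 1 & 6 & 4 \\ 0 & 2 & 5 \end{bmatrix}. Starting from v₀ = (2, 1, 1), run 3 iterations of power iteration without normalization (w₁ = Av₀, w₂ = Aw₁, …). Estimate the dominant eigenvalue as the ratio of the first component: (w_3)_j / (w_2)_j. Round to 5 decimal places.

10.04149

w1 = Av₀ = (5·2 + 7·1 + 6·1; 1·2 + 6·1 + 4·1; 0·2 + 2·1 + 5·1) = (23, 12, 7)
w2 = Aw1 = (5·23 + 7·12 + 6·7; 1·23 + 6·12 + 4·7; 0·23 + 2·12 + 5·7) = (241, 123, 59)
w3 = Aw2 = (2420, 1215, 541)
Ratio at component: 2420 / 241 = 10.04149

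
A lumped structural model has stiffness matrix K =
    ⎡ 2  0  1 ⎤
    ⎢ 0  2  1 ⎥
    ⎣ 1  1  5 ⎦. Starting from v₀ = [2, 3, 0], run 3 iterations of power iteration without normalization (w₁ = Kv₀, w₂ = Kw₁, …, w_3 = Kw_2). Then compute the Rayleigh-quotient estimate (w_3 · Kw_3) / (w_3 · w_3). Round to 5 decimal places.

w1 = Kv₀ = (4, 6, 5)
w2 = Kw1 = (13, 17, 35)
w3 = Kw2 = (61, 69, 205)
Kw3 = (327, 343, 1155)
w3·Kw3 = 61·327 + 69·343 + 205·1155 = 280389; w3·w3 = 61·61 + 69·69 + 205·205 = 50507
λ ≈ 280389/50507 = 5.55149

5.55149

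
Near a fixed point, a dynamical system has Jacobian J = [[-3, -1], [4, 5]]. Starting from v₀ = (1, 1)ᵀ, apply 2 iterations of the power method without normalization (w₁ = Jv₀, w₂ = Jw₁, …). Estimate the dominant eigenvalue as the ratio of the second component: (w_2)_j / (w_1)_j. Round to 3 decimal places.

w1 = Jv₀ = ((-3)·1 + (-1)·1; 4·1 + 5·1) = (-4, 9)
w2 = Jw1 = ((-3)·(-4) + (-1)·9; 4·(-4) + 5·9) = (3, 29)
Ratio at component: 29 / 9 = 3.222

λ ≈ 3.222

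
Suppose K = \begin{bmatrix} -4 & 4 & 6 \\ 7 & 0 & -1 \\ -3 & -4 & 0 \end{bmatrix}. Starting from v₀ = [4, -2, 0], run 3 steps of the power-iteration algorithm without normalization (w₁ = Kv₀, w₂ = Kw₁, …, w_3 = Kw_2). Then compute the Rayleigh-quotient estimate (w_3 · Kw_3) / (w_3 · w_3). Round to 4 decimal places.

w1 = Kv₀ = ((-4)·4 + 4·(-2) + 6·0; 7·4 + 0·(-2) + (-1)·0; (-3)·4 + (-4)·(-2) + 0·0) = (-24, 28, -4)
w2 = Kw1 = ((-4)·(-24) + 4·28 + 6·(-4); 7·(-24) + 0·28 + (-1)·(-4); (-3)·(-24) + (-4)·28 + 0·(-4)) = (184, -164, -40)
w3 = Kw2 = (-1632, 1328, 104)
Kw3 = (12464, -11528, -416)
w3·Kw3 = (-1632)·12464 + 1328·(-11528) + 104·(-416) = -35693696; w3·w3 = (-1632)·(-1632) + 1328·1328 + 104·104 = 4437824
λ ≈ -35693696/4437824 = -8.0431

λ ≈ -8.0431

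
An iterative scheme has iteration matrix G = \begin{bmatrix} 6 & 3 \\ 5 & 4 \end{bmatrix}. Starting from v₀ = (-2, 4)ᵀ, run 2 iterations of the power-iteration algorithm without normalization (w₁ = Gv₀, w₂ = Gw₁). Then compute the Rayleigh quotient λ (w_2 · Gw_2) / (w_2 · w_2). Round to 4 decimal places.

8.5600

w1 = Gv₀ = (0, 6)
w2 = Gw1 = (18, 24)
Gw2 = (180, 186)
w2·Gw2 = 18·180 + 24·186 = 7704; w2·w2 = 18·18 + 24·24 = 900
λ ≈ 7704/900 = 8.5600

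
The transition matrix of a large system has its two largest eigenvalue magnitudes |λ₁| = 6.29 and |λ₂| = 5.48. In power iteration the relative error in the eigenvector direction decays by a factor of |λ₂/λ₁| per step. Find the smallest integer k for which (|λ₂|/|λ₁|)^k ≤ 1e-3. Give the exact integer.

51

|λ₂/λ₁| = 5.48/6.29 = 0.87122
Need k ≥ ln(1e-3) / ln(0.87122) = -6.9078 / -0.1379 ≈ 50.108
Smallest integer k satisfying the bound: 51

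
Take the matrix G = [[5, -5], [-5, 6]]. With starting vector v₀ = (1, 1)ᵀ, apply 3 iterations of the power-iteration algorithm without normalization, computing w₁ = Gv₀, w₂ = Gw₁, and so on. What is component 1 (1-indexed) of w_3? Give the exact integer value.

-55

w1 = Gv₀ = (5·1 + (-5)·1; (-5)·1 + 6·1) = (0, 1)
w2 = Gw1 = (5·0 + (-5)·1; (-5)·0 + 6·1) = (-5, 6)
w3 = Gw2 = (-55, 61)
The requested component of w3 is -55.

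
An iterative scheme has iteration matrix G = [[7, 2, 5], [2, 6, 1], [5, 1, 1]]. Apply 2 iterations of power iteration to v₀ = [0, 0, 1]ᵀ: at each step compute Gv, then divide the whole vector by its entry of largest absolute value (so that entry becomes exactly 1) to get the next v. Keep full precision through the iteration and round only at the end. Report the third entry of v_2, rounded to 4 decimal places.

0.6429

Gv0 = (5.00000, 1.00000, 1.00000); divide by 5.00000 → v1 = (1.00000, 0.20000, 0.20000)
Gv1 = (8.40000, 3.40000, 5.40000); divide by 8.40000 → v2 = (1.00000, 0.40476, 0.64286)
Requested entry of v2: 27/42 = 0.6429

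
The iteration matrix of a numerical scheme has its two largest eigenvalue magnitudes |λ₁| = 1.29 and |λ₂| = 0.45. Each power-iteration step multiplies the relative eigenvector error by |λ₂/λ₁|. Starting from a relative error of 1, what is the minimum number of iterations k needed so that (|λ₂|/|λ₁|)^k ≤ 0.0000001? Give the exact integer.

16

|λ₂/λ₁| = 0.45/1.29 = 0.34884
Need k ≥ ln(0.0000001) / ln(0.34884) = -16.1181 / -1.0531 ≈ 15.305
Smallest integer k satisfying the bound: 16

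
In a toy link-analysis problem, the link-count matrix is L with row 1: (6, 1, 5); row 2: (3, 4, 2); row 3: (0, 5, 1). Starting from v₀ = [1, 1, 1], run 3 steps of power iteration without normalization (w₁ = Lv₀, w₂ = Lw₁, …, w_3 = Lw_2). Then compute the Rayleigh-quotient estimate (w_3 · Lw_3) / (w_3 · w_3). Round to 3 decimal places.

λ ≈ 9.127

w1 = Lv₀ = (6·1 + 1·1 + 5·1; 3·1 + 4·1 + 2·1; 0·1 + 5·1 + 1·1) = (12, 9, 6)
w2 = Lw1 = (6·12 + 1·9 + 5·6; 3·12 + 4·9 + 2·6; 0·12 + 5·9 + 1·6) = (111, 84, 51)
w3 = Lw2 = (1005, 771, 471)
Lw3 = (9156, 7041, 4326)
w3·Lw3 = 1005·9156 + 771·7041 + 471·4326 = 16667937; w3·w3 = 1005·1005 + 771·771 + 471·471 = 1826307
λ ≈ 16667937/1826307 = 9.127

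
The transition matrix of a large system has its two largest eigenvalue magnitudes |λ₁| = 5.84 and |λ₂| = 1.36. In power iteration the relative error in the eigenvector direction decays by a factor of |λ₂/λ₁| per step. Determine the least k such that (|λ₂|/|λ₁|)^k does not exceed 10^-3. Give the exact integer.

|λ₂/λ₁| = 1.36/5.84 = 0.23288
Need k ≥ ln(10^-3) / ln(0.23288) = -6.9078 / -1.4572 ≈ 4.740
Smallest integer k satisfying the bound: 5

5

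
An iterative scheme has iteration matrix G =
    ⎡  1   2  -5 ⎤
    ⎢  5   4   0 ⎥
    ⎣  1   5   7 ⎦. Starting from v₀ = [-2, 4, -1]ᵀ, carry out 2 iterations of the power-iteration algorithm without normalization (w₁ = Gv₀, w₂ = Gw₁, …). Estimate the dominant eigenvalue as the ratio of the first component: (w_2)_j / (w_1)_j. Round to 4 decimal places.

-2.9091

w1 = Gv₀ = (11, 6, 11)
w2 = Gw1 = (-32, 79, 118)
Ratio at component: -32 / 11 = -2.9091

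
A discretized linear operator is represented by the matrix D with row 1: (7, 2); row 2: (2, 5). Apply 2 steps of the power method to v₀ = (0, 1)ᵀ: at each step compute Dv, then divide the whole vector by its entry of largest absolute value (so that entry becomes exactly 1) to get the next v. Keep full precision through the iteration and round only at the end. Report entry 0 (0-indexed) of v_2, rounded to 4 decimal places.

0.8276

Dv0 = (2.00000, 5.00000); divide by 5.00000 → v1 = (0.40000, 1.00000)
Dv1 = (4.80000, 5.80000); divide by 5.80000 → v2 = (0.82759, 1.00000)
Requested entry of v2: 24/29 = 0.8276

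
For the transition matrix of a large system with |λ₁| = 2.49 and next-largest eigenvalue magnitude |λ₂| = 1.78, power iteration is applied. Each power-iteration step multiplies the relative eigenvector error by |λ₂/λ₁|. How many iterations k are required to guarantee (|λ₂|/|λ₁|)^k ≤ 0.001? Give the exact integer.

|λ₂/λ₁| = 1.78/2.49 = 0.71486
Need k ≥ ln(0.001) / ln(0.71486) = -6.9078 / -0.3357 ≈ 20.579
Smallest integer k satisfying the bound: 21

21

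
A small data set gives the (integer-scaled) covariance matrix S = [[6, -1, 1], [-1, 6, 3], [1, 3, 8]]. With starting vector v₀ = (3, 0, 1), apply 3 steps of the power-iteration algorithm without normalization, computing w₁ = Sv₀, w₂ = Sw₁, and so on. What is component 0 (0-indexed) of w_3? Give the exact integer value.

w1 = Sv₀ = (6·3 + (-1)·0 + 1·1; (-1)·3 + 6·0 + 3·1; 1·3 + 3·0 + 8·1) = (19, 0, 11)
w2 = Sw1 = (6·19 + (-1)·0 + 1·11; (-1)·19 + 6·0 + 3·11; 1·19 + 3·0 + 8·11) = (125, 14, 107)
w3 = Sw2 = (843, 280, 1023)
The requested component of w3 is 843.

843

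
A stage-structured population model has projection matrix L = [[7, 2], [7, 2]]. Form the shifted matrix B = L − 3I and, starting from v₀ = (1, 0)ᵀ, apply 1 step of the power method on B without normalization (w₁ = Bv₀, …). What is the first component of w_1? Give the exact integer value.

B = L − 3I has rows (4, 2); (7, -1)
w1 = Bv₀ = (4·1 + 2·0; 7·1 + (-1)·0) = (4, 7)
Requested component of w1: 4

4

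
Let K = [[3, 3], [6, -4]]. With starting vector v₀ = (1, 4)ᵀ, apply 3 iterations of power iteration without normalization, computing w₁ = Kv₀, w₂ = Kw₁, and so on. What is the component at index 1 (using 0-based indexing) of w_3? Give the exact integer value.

w1 = Kv₀ = (15, -10)
w2 = Kw1 = (15, 130)
w3 = Kw2 = (435, -430)
The requested component of w3 is -430.

-430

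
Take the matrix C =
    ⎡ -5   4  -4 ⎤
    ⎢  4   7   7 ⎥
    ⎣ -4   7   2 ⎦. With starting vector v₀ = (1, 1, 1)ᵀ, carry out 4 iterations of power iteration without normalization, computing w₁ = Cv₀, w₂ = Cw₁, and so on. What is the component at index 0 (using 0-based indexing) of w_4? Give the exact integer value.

7809

w1 = Cv₀ = (-5, 18, 5)
w2 = Cw1 = (77, 141, 156)
w3 = Cw2 = (-445, 2387, 991)
w4 = Cw3 = (7809, 21866, 20471)
The requested component of w4 is 7809.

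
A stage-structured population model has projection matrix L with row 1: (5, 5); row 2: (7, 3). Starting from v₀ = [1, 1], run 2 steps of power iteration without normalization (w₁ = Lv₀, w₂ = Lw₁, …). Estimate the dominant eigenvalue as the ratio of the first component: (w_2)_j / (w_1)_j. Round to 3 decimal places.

w1 = Lv₀ = (5·1 + 5·1; 7·1 + 3·1) = (10, 10)
w2 = Lw1 = (5·10 + 5·10; 7·10 + 3·10) = (100, 100)
Ratio at component: 100 / 10 = 10.000

10.000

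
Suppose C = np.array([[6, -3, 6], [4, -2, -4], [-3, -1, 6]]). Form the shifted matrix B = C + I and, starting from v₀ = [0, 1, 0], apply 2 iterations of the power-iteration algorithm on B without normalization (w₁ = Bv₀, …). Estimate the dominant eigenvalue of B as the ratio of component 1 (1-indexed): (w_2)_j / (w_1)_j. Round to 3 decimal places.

μ ≈ 8.000

B = C + I has rows (7, -3, 6); (4, -1, -4); (-3, -1, 7)
w1 = Bv₀ = (-3, -1, -1)
w2 = Bw1 = (-24, -7, 3)
Ratio: -24/-3 = 8.000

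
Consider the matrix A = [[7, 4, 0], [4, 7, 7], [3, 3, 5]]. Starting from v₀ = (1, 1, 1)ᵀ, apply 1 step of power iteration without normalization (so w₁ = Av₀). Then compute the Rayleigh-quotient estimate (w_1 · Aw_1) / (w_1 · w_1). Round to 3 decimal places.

13.511

w1 = Av₀ = (11, 18, 11)
Aw1 = (149, 247, 142)
w1·Aw1 = 11·149 + 18·247 + 11·142 = 7647; w1·w1 = 11·11 + 18·18 + 11·11 = 566
λ ≈ 7647/566 = 13.511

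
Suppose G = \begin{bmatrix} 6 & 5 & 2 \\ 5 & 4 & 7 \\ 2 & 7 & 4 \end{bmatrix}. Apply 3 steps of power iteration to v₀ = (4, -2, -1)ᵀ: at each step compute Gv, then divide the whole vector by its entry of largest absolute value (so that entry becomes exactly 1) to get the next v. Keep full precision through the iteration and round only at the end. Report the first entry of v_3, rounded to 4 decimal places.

0.9857

Gv0 = (12.00000, 5.00000, -10.00000); divide by 12.00000 → v1 = (1.00000, 0.41667, -0.83333)
Gv1 = (6.41667, 0.83333, 1.58333); divide by 6.41667 → v2 = (1.00000, 0.12987, 0.24675)
Gv2 = (7.14286, 7.24675, 3.89610); divide by 7.24675 → v3 = (0.98566, 1.00000, 0.53763)
Requested entry of v3: 550/558 = 0.9857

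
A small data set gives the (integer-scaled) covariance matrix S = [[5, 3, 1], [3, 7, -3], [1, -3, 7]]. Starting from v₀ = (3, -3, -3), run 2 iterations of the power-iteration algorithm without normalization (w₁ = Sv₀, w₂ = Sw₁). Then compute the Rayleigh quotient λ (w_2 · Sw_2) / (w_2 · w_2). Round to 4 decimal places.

w1 = Sv₀ = (5·3 + 3·(-3) + 1·(-3); 3·3 + 7·(-3) + (-3)·(-3); 1·3 + (-3)·(-3) + 7·(-3)) = (3, -3, -9)
w2 = Sw1 = (5·3 + 3·(-3) + 1·(-9); 3·3 + 7·(-3) + (-3)·(-9); 1·3 + (-3)·(-3) + 7·(-9)) = (-3, 15, -51)
Sw2 = (-21, 249, -405)
w2·Sw2 = (-3)·(-21) + 15·249 + (-51)·(-405) = 24453; w2·w2 = (-3)·(-3) + 15·15 + (-51)·(-51) = 2835
λ ≈ 24453/2835 = 8.6254

λ ≈ 8.6254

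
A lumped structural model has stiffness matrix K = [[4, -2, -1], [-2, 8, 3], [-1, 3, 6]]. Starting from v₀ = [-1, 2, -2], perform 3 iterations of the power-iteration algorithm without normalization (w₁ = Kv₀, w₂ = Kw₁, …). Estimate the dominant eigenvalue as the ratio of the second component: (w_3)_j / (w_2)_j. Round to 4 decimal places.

9.3118

w1 = Kv₀ = (4·(-1) + (-2)·2 + (-1)·(-2); (-2)·(-1) + 8·2 + 3·(-2); (-1)·(-1) + 3·2 + 6·(-2)) = (-6, 12, -5)
w2 = Kw1 = (4·(-6) + (-2)·12 + (-1)·(-5); (-2)·(-6) + 8·12 + 3·(-5); (-1)·(-6) + 3·12 + 6·(-5)) = (-43, 93, 12)
w3 = Kw2 = (-370, 866, 394)
Ratio at component: 866 / 93 = 9.3118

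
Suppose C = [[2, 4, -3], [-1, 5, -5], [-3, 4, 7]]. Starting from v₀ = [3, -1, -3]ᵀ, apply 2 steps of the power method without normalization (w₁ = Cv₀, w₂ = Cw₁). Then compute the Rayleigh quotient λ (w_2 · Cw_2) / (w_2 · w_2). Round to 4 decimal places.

w1 = Cv₀ = (2·3 + 4·(-1) + (-3)·(-3); (-1)·3 + 5·(-1) + (-5)·(-3); (-3)·3 + 4·(-1) + 7·(-3)) = (11, 7, -34)
w2 = Cw1 = (2·11 + 4·7 + (-3)·(-34); (-1)·11 + 5·7 + (-5)·(-34); (-3)·11 + 4·7 + 7·(-34)) = (152, 194, -243)
Cw2 = (1809, 2033, -1381)
w2·Cw2 = 152·1809 + 194·2033 + (-243)·(-1381) = 1004953; w2·w2 = 152·152 + 194·194 + (-243)·(-243) = 119789
λ ≈ 1004953/119789 = 8.3894

λ ≈ 8.3894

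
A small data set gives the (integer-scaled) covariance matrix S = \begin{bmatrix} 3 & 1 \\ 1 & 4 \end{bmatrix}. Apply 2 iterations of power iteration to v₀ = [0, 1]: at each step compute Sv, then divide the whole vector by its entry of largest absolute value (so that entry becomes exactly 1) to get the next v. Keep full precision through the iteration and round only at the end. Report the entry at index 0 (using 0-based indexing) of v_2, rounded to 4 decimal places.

Sv0 = (1.00000, 4.00000); divide by 4.00000 → v1 = (0.25000, 1.00000)
Sv1 = (1.75000, 4.25000); divide by 4.25000 → v2 = (0.41176, 1.00000)
Requested entry of v2: 7/17 = 0.4118

0.4118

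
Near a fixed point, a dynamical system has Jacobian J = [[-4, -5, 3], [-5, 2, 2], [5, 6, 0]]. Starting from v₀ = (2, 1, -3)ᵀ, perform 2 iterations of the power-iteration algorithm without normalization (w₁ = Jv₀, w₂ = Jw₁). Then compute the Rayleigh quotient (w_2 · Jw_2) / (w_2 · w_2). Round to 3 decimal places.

w1 = Jv₀ = (-22, -14, 16)
w2 = Jw1 = (206, 114, -194)
Jw2 = (-1976, -1190, 1714)
w2·Jw2 = 206·(-1976) + 114·(-1190) + (-194)·1714 = -875232; w2·w2 = 206·206 + 114·114 + (-194)·(-194) = 93068
λ ≈ -875232/93068 = -9.404

λ ≈ -9.404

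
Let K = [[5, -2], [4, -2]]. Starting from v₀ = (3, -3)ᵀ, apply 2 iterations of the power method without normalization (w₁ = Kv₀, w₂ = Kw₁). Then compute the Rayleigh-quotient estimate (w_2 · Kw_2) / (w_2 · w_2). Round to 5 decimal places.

3.65478

w1 = Kv₀ = (21, 18)
w2 = Kw1 = (69, 48)
Kw2 = (249, 180)
w2·Kw2 = 69·249 + 48·180 = 25821; w2·w2 = 69·69 + 48·48 = 7065
λ ≈ 25821/7065 = 3.65478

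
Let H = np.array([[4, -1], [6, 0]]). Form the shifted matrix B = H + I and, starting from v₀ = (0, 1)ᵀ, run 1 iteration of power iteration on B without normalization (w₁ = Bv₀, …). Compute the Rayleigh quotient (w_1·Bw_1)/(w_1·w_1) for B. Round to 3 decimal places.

B = H + I has rows (5, -1); (6, 1)
w1 = Bv₀ = (5·0 + (-1)·1; 6·0 + 1·1) = (-1, 1)
Bw1 = (-6, -5)
w1·Bw1 = 1; w1·w1 = 2; μ ≈ 1/2 = 0.500

μ ≈ 0.500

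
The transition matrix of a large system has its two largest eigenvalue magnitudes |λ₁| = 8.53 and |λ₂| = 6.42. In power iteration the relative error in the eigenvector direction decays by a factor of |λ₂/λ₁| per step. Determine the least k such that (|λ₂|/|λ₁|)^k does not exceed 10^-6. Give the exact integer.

|λ₂/λ₁| = 6.42/8.53 = 0.75264
Need k ≥ ln(10^-6) / ln(0.75264) = -13.8155 / -0.2842 ≈ 48.617
Smallest integer k satisfying the bound: 49

49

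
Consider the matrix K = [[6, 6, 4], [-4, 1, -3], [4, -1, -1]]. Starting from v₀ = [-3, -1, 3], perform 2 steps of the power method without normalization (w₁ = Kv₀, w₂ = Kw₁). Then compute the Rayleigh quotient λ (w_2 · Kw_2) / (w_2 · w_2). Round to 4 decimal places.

4.8766

w1 = Kv₀ = (6·(-3) + 6·(-1) + 4·3; (-4)·(-3) + 1·(-1) + (-3)·3; 4·(-3) + (-1)·(-1) + (-1)·3) = (-12, 2, -14)
w2 = Kw1 = (6·(-12) + 6·2 + 4·(-14); (-4)·(-12) + 1·2 + (-3)·(-14); 4·(-12) + (-1)·2 + (-1)·(-14)) = (-116, 92, -36)
Kw2 = (-288, 664, -520)
w2·Kw2 = (-116)·(-288) + 92·664 + (-36)·(-520) = 113216; w2·w2 = (-116)·(-116) + 92·92 + (-36)·(-36) = 23216
λ ≈ 113216/23216 = 4.8766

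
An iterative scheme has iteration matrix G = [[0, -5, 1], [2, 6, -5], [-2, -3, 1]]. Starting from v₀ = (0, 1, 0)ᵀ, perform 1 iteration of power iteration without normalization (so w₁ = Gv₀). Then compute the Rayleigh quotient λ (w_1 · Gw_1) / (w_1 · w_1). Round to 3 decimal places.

w1 = Gv₀ = (0·0 + (-5)·1 + 1·0; 2·0 + 6·1 + (-5)·0; (-2)·0 + (-3)·1 + 1·0) = (-5, 6, -3)
Gw1 = (-33, 41, -11)
w1·Gw1 = (-5)·(-33) + 6·41 + (-3)·(-11) = 444; w1·w1 = (-5)·(-5) + 6·6 + (-3)·(-3) = 70
λ ≈ 444/70 = 6.343

λ ≈ 6.343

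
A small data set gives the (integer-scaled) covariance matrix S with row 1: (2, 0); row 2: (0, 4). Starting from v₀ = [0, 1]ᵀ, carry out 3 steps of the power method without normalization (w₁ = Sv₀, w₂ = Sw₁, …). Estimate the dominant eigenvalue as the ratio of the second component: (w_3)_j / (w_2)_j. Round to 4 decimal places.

4.0000

w1 = Sv₀ = (2·0 + 0·1; 0·0 + 4·1) = (0, 4)
w2 = Sw1 = (2·0 + 0·4; 0·0 + 4·4) = (0, 16)
w3 = Sw2 = (0, 64)
Ratio at component: 64 / 16 = 4.0000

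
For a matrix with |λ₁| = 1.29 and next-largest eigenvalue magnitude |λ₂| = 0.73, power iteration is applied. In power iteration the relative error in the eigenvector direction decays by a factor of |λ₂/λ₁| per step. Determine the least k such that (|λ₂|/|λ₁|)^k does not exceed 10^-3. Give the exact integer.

13

|λ₂/λ₁| = 0.73/1.29 = 0.56589
Need k ≥ ln(10^-3) / ln(0.56589) = -6.9078 / -0.5694 ≈ 12.133
Smallest integer k satisfying the bound: 13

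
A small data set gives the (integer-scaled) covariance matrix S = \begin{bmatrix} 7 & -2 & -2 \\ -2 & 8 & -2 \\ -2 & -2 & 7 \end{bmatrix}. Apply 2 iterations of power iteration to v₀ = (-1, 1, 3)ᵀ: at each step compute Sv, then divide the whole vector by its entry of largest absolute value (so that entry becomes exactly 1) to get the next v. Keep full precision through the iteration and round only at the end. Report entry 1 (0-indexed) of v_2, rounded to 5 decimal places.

0.11834

Sv0 = (-15.000000, 4.000000, 21.000000); divide by 21.000000 → v1 = (-0.714286, 0.190476, 1.000000)
Sv1 = (-7.380952, 0.952381, 8.047619); divide by 8.047619 → v2 = (-0.917160, 0.118343, 1.000000)
Requested entry of v2: 20/169 = 0.11834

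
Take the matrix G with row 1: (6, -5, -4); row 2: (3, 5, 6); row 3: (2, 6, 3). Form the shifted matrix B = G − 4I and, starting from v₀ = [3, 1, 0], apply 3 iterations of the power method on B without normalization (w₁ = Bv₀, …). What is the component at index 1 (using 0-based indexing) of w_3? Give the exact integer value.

B = G − 4I has rows (2, -5, -4); (3, 1, 6); (2, 6, -1)
w1 = Bv₀ = (2·3 + (-5)·1 + (-4)·0; 3·3 + 1·1 + 6·0; 2·3 + 6·1 + (-1)·0) = (1, 10, 12)
w2 = Bw1 = (2·1 + (-5)·10 + (-4)·12; 3·1 + 1·10 + 6·12; 2·1 + 6·10 + (-1)·12) = (-96, 85, 50)
w3 = Bw2 = (-817, 97, 268)
Requested component of w3: 97

97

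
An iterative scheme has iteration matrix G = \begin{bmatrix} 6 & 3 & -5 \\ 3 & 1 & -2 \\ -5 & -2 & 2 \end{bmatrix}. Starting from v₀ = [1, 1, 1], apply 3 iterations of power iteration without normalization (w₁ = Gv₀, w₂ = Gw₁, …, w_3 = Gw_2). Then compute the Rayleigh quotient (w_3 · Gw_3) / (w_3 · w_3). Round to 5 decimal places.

λ ≈ 10.72195

w1 = Gv₀ = (6·1 + 3·1 + (-5)·1; 3·1 + 1·1 + (-2)·1; (-5)·1 + (-2)·1 + 2·1) = (4, 2, -5)
w2 = Gw1 = (6·4 + 3·2 + (-5)·(-5); 3·4 + 1·2 + (-2)·(-5); (-5)·4 + (-2)·2 + 2·(-5)) = (55, 24, -34)
w3 = Gw2 = (572, 257, -391)
Gw3 = (6158, 2755, -4156)
w3·Gw3 = 572·6158 + 257·2755 + (-391)·(-4156) = 5855407; w3·w3 = 572·572 + 257·257 + (-391)·(-391) = 546114
λ ≈ 5855407/546114 = 10.72195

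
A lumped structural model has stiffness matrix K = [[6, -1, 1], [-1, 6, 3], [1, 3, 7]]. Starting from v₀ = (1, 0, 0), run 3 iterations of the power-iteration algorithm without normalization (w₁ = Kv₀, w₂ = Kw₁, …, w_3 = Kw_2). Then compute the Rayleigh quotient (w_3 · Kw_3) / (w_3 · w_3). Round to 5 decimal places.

w1 = Kv₀ = (6·1 + (-1)·0 + 1·0; (-1)·1 + 6·0 + 3·0; 1·1 + 3·0 + 7·0) = (6, -1, 1)
w2 = Kw1 = (6·6 + (-1)·(-1) + 1·1; (-1)·6 + 6·(-1) + 3·1; 1·6 + 3·(-1) + 7·1) = (38, -9, 10)
w3 = Kw2 = (247, -62, 81)
Kw3 = (1625, -376, 628)
w3·Kw3 = 247·1625 + (-62)·(-376) + 81·628 = 475555; w3·w3 = 247·247 + (-62)·(-62) + 81·81 = 71414
λ ≈ 475555/71414 = 6.65913

λ ≈ 6.65913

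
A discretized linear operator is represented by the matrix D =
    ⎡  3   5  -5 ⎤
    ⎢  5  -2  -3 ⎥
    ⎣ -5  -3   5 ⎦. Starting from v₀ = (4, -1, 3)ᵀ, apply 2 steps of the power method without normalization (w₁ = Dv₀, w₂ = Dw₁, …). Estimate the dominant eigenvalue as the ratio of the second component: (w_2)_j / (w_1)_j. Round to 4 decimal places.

-4.6154

w1 = Dv₀ = (3·4 + 5·(-1) + (-5)·3; 5·4 + (-2)·(-1) + (-3)·3; (-5)·4 + (-3)·(-1) + 5·3) = (-8, 13, -2)
w2 = Dw1 = (3·(-8) + 5·13 + (-5)·(-2); 5·(-8) + (-2)·13 + (-3)·(-2); (-5)·(-8) + (-3)·13 + 5·(-2)) = (51, -60, -9)
Ratio at component: -60 / 13 = -4.6154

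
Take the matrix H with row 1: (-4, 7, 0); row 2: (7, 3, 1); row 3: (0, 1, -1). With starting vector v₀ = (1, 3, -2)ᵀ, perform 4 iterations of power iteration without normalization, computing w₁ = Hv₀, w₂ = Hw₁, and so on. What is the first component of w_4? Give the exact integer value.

851

w1 = Hv₀ = ((-4)·1 + 7·3 + 0·(-2); 7·1 + 3·3 + 1·(-2); 0·1 + 1·3 + (-1)·(-2)) = (17, 14, 5)
w2 = Hw1 = ((-4)·17 + 7·14 + 0·5; 7·17 + 3·14 + 1·5; 0·17 + 1·14 + (-1)·5) = (30, 166, 9)
w3 = Hw2 = (1042, 717, 157)
w4 = Hw3 = (851, 9602, 560)
The requested component of w4 is 851.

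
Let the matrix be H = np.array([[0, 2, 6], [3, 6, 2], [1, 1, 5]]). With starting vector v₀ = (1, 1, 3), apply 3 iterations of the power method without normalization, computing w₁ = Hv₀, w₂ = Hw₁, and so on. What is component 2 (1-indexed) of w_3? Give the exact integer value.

w1 = Hv₀ = (0·1 + 2·1 + 6·3; 3·1 + 6·1 + 2·3; 1·1 + 1·1 + 5·3) = (20, 15, 17)
w2 = Hw1 = (0·20 + 2·15 + 6·17; 3·20 + 6·15 + 2·17; 1·20 + 1·15 + 5·17) = (132, 184, 120)
w3 = Hw2 = (1088, 1740, 916)
The requested component of w3 is 1740.

1740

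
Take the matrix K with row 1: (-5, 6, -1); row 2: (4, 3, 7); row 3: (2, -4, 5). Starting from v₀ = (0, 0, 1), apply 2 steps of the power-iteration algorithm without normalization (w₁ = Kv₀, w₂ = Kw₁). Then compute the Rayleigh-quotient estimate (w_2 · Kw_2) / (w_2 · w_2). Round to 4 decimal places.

w1 = Kv₀ = ((-5)·0 + 6·0 + (-1)·1; 4·0 + 3·0 + 7·1; 2·0 + (-4)·0 + 5·1) = (-1, 7, 5)
w2 = Kw1 = ((-5)·(-1) + 6·7 + (-1)·5; 4·(-1) + 3·7 + 7·5; 2·(-1) + (-4)·7 + 5·5) = (42, 52, -5)
Kw2 = (107, 289, -149)
w2·Kw2 = 42·107 + 52·289 + (-5)·(-149) = 20267; w2·w2 = 42·42 + 52·52 + (-5)·(-5) = 4493
λ ≈ 20267/4493 = 4.5108

λ ≈ 4.5108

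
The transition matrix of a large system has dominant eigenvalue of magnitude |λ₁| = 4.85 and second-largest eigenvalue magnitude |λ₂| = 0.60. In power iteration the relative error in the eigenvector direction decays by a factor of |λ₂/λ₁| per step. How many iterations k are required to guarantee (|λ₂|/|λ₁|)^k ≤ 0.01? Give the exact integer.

3

|λ₂/λ₁| = 0.60/4.85 = 0.12371
Need k ≥ ln(0.01) / ln(0.12371) = -4.6052 / -2.0898 ≈ 2.204
Smallest integer k satisfying the bound: 3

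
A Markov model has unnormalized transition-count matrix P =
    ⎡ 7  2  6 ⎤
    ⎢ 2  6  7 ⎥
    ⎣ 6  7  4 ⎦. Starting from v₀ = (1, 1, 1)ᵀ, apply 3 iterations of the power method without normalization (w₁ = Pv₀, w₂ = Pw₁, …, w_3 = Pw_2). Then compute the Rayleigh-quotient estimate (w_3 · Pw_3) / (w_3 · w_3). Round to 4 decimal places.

w1 = Pv₀ = (15, 15, 17)
w2 = Pw1 = (237, 239, 263)
w3 = Pw2 = (3715, 3749, 4147)
Pw3 = (58385, 58953, 65121)
w3·Pw3 = 3715·58385 + 3749·58953 + 4147·65121 = 707971859; w3·w3 = 3715·3715 + 3749·3749 + 4147·4147 = 45053835
λ ≈ 707971859/45053835 = 15.7139

15.7139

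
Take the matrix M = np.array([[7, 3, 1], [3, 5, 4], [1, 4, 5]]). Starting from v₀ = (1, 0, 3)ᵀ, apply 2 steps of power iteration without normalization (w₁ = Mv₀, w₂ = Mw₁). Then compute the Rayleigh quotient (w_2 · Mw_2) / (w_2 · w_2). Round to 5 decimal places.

w1 = Mv₀ = (7·1 + 3·0 + 1·3; 3·1 + 5·0 + 4·3; 1·1 + 4·0 + 5·3) = (10, 15, 16)
w2 = Mw1 = (7·10 + 3·15 + 1·16; 3·10 + 5·15 + 4·16; 1·10 + 4·15 + 5·16) = (131, 169, 150)
Mw2 = (1574, 1838, 1557)
w2·Mw2 = 131·1574 + 169·1838 + 150·1557 = 750366; w2·w2 = 131·131 + 169·169 + 150·150 = 68222
λ ≈ 750366/68222 = 10.99889

10.99889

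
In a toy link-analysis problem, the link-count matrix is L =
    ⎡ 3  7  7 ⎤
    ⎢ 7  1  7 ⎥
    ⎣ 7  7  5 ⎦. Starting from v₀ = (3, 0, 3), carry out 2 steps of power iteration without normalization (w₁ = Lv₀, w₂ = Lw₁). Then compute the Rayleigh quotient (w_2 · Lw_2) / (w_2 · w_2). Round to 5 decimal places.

w1 = Lv₀ = (3·3 + 7·0 + 7·3; 7·3 + 1·0 + 7·3; 7·3 + 7·0 + 5·3) = (30, 42, 36)
w2 = Lw1 = (3·30 + 7·42 + 7·36; 7·30 + 1·42 + 7·36; 7·30 + 7·42 + 5·36) = (636, 504, 684)
Lw2 = (10224, 9744, 11400)
w2·Lw2 = 636·10224 + 504·9744 + 684·11400 = 19211040; w2·w2 = 636·636 + 504·504 + 684·684 = 1126368
λ ≈ 19211040/1126368 = 17.05574

17.05574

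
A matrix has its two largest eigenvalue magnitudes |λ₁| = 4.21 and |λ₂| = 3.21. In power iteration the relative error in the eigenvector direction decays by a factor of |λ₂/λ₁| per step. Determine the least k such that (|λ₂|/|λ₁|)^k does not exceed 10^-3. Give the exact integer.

|λ₂/λ₁| = 3.21/4.21 = 0.76247
Need k ≥ ln(10^-3) / ln(0.76247) = -6.9078 / -0.2712 ≈ 25.472
Smallest integer k satisfying the bound: 26

26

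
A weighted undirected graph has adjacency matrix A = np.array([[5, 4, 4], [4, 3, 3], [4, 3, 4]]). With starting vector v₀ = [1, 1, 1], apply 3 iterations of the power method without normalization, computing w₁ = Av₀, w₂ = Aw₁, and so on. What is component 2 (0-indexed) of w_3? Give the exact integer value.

1445

w1 = Av₀ = (13, 10, 11)
w2 = Aw1 = (149, 115, 126)
w3 = Aw2 = (1709, 1319, 1445)
The requested component of w3 is 1445.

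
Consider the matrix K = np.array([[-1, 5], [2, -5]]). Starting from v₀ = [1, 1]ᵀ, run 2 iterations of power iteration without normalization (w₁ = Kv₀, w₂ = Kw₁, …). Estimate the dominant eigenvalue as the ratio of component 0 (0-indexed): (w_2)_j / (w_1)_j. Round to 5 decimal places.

-4.75000

w1 = Kv₀ = ((-1)·1 + 5·1; 2·1 + (-5)·1) = (4, -3)
w2 = Kw1 = ((-1)·4 + 5·(-3); 2·4 + (-5)·(-3)) = (-19, 23)
Ratio at component: -19 / 4 = -4.75000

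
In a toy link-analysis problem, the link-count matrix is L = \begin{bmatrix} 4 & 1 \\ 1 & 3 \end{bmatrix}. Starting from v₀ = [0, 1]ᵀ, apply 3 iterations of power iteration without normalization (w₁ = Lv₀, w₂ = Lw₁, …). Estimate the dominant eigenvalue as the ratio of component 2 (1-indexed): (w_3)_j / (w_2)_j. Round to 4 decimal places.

w1 = Lv₀ = (4·0 + 1·1; 1·0 + 3·1) = (1, 3)
w2 = Lw1 = (4·1 + 1·3; 1·1 + 3·3) = (7, 10)
w3 = Lw2 = (38, 37)
Ratio at component: 37 / 10 = 3.7000

λ ≈ 3.7000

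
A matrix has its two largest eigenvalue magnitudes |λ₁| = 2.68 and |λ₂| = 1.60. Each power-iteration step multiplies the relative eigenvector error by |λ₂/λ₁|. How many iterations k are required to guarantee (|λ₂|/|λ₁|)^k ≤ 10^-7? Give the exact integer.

32

|λ₂/λ₁| = 1.60/2.68 = 0.59701
Need k ≥ ln(10^-7) / ln(0.59701) = -16.1181 / -0.5158 ≈ 31.248
Smallest integer k satisfying the bound: 32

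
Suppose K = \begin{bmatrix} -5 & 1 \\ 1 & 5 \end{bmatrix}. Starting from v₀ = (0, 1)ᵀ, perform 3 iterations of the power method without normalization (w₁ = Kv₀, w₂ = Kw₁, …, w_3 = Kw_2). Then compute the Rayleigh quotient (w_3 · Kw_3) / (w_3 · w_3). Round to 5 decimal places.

λ ≈ 5.00000

w1 = Kv₀ = ((-5)·0 + 1·1; 1·0 + 5·1) = (1, 5)
w2 = Kw1 = ((-5)·1 + 1·5; 1·1 + 5·5) = (0, 26)
w3 = Kw2 = (26, 130)
Kw3 = (0, 676)
w3·Kw3 = 26·0 + 130·676 = 87880; w3·w3 = 26·26 + 130·130 = 17576
λ ≈ 87880/17576 = 5.00000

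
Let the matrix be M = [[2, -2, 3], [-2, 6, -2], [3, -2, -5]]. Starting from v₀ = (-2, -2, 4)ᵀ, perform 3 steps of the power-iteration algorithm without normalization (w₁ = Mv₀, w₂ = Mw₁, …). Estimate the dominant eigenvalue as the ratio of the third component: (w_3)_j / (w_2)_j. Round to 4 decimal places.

w1 = Mv₀ = (2·(-2) + (-2)·(-2) + 3·4; (-2)·(-2) + 6·(-2) + (-2)·4; 3·(-2) + (-2)·(-2) + (-5)·4) = (12, -16, -22)
w2 = Mw1 = (2·12 + (-2)·(-16) + 3·(-22); (-2)·12 + 6·(-16) + (-2)·(-22); 3·12 + (-2)·(-16) + (-5)·(-22)) = (-10, -76, 178)
w3 = Mw2 = (666, -792, -768)
Ratio at component: -768 / 178 = -4.3146

λ ≈ -4.3146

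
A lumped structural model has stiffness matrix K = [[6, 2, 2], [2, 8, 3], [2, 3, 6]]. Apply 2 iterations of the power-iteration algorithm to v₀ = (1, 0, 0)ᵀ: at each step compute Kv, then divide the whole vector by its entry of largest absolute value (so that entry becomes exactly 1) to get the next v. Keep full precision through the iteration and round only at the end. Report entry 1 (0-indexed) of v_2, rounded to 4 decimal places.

Kv0 = (6.00000, 2.00000, 2.00000); divide by 6.00000 → v1 = (1.00000, 0.33333, 0.33333)
Kv1 = (7.33333, 5.66667, 5.00000); divide by 7.33333 → v2 = (1.00000, 0.77273, 0.68182)
Requested entry of v2: 34/44 = 0.7727

0.7727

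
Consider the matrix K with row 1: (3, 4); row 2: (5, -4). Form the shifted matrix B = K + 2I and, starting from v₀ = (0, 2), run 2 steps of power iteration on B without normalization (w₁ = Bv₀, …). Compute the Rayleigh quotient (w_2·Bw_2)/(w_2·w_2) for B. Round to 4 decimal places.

B = K + 2I has rows (5, 4); (5, -2)
w1 = Bv₀ = (5·0 + 4·2; 5·0 + (-2)·2) = (8, -4)
w2 = Bw1 = (5·8 + 4·(-4); 5·8 + (-2)·(-4)) = (24, 48)
Bw2 = (312, 24)
w2·Bw2 = 8640; w2·w2 = 2880; μ ≈ 8640/2880 = 3.0000

3.0000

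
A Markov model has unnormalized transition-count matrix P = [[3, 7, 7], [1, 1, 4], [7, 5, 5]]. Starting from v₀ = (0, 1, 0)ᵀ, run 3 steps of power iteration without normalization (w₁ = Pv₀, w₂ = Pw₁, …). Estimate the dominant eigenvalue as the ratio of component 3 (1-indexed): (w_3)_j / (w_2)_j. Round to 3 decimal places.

12.354

w1 = Pv₀ = (3·0 + 7·1 + 7·0; 1·0 + 1·1 + 4·0; 7·0 + 5·1 + 5·0) = (7, 1, 5)
w2 = Pw1 = (3·7 + 7·1 + 7·5; 1·7 + 1·1 + 4·5; 7·7 + 5·1 + 5·5) = (63, 28, 79)
w3 = Pw2 = (938, 407, 976)
Ratio at component: 976 / 79 = 12.354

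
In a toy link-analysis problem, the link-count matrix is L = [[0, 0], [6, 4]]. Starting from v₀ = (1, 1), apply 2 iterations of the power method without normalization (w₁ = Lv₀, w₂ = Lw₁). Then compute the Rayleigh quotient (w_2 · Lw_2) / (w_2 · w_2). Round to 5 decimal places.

w1 = Lv₀ = (0, 10)
w2 = Lw1 = (0, 40)
Lw2 = (0, 160)
w2·Lw2 = 0·0 + 40·160 = 6400; w2·w2 = 0·0 + 40·40 = 1600
λ ≈ 6400/1600 = 4.00000

4.00000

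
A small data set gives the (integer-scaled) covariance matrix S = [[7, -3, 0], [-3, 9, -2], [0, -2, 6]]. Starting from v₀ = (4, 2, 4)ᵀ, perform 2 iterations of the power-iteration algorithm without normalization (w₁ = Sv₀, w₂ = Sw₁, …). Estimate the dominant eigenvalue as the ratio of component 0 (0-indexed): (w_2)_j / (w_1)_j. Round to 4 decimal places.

w1 = Sv₀ = (22, -2, 20)
w2 = Sw1 = (160, -124, 124)
Ratio at component: 160 / 22 = 7.2727

7.2727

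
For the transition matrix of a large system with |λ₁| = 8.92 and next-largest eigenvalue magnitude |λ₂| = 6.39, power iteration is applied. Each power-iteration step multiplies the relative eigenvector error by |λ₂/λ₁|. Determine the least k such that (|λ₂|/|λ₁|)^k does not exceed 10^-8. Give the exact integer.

|λ₂/λ₁| = 6.39/8.92 = 0.71637
Need k ≥ ln(10^-8) / ln(0.71637) = -18.4207 / -0.3336 ≈ 55.224
Smallest integer k satisfying the bound: 56

56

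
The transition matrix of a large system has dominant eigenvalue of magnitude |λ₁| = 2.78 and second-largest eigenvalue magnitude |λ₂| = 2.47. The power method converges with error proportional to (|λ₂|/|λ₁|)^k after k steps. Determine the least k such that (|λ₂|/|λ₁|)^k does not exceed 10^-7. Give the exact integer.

137

|λ₂/λ₁| = 2.47/2.78 = 0.88849
Need k ≥ ln(10^-7) / ln(0.88849) = -16.1181 / -0.1182 ≈ 136.325
Smallest integer k satisfying the bound: 137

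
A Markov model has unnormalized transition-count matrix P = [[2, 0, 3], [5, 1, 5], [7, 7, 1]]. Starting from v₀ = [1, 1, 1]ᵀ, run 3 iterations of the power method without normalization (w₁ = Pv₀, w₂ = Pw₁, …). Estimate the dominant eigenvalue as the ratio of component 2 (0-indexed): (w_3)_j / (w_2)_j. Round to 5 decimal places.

λ ≈ 10.14961

w1 = Pv₀ = (2·1 + 0·1 + 3·1; 5·1 + 1·1 + 5·1; 7·1 + 7·1 + 1·1) = (5, 11, 15)
w2 = Pw1 = (2·5 + 0·11 + 3·15; 5·5 + 1·11 + 5·15; 7·5 + 7·11 + 1·15) = (55, 111, 127)
w3 = Pw2 = (491, 1021, 1289)
Ratio at component: 1289 / 127 = 10.14961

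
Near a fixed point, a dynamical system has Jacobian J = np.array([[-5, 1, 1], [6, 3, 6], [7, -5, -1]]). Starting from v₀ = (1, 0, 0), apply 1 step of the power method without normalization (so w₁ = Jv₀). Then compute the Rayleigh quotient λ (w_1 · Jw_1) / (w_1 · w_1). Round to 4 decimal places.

λ ≈ -4.6727

w1 = Jv₀ = ((-5)·1 + 1·0 + 1·0; 6·1 + 3·0 + 6·0; 7·1 + (-5)·0 + (-1)·0) = (-5, 6, 7)
Jw1 = (38, 30, -72)
w1·Jw1 = (-5)·38 + 6·30 + 7·(-72) = -514; w1·w1 = (-5)·(-5) + 6·6 + 7·7 = 110
λ ≈ -514/110 = -4.6727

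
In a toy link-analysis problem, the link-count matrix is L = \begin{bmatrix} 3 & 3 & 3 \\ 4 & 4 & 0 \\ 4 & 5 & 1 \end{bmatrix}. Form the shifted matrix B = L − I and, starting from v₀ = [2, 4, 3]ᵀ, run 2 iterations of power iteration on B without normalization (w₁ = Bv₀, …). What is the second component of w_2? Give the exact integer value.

B = L − I has rows (2, 3, 3); (4, 3, 0); (4, 5, 0)
w1 = Bv₀ = (2·2 + 3·4 + 3·3; 4·2 + 3·4 + 0·3; 4·2 + 5·4 + 0·3) = (25, 20, 28)
w2 = Bw1 = (2·25 + 3·20 + 3·28; 4·25 + 3·20 + 0·28; 4·25 + 5·20 + 0·28) = (194, 160, 200)
Requested component of w2: 160

160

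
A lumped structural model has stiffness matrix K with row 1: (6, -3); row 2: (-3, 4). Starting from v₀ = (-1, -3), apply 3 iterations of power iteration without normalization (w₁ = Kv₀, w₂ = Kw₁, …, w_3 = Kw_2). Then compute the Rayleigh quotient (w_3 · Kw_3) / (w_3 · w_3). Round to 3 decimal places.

λ ≈ 8.154

w1 = Kv₀ = (6·(-1) + (-3)·(-3); (-3)·(-1) + 4·(-3)) = (3, -9)
w2 = Kw1 = (6·3 + (-3)·(-9); (-3)·3 + 4·(-9)) = (45, -45)
w3 = Kw2 = (405, -315)
Kw3 = (3375, -2475)
w3·Kw3 = 405·3375 + (-315)·(-2475) = 2146500; w3·w3 = 405·405 + (-315)·(-315) = 263250
λ ≈ 2146500/263250 = 8.154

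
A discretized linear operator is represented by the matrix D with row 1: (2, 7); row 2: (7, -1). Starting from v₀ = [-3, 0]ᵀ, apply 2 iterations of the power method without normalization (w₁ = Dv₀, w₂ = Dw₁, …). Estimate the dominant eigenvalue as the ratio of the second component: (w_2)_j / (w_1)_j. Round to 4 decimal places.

λ ≈ 1.0000

w1 = Dv₀ = (2·(-3) + 7·0; 7·(-3) + (-1)·0) = (-6, -21)
w2 = Dw1 = (2·(-6) + 7·(-21); 7·(-6) + (-1)·(-21)) = (-159, -21)
Ratio at component: -21 / -21 = 1.0000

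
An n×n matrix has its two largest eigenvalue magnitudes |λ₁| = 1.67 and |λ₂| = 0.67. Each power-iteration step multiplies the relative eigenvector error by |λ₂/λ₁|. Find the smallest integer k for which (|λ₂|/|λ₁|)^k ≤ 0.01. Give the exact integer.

|λ₂/λ₁| = 0.67/1.67 = 0.40120
Need k ≥ ln(0.01) / ln(0.40120) = -4.6052 / -0.9133 ≈ 5.042
Smallest integer k satisfying the bound: 6

6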